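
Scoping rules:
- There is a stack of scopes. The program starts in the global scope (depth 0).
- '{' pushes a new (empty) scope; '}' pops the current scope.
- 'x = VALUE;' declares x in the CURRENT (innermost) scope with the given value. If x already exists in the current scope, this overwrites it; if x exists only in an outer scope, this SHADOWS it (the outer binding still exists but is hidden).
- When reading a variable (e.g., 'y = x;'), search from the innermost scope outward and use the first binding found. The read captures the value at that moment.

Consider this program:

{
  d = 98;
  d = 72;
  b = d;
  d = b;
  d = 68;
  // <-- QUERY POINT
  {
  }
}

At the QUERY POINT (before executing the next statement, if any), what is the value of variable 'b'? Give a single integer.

Step 1: enter scope (depth=1)
Step 2: declare d=98 at depth 1
Step 3: declare d=72 at depth 1
Step 4: declare b=(read d)=72 at depth 1
Step 5: declare d=(read b)=72 at depth 1
Step 6: declare d=68 at depth 1
Visible at query point: b=72 d=68

Answer: 72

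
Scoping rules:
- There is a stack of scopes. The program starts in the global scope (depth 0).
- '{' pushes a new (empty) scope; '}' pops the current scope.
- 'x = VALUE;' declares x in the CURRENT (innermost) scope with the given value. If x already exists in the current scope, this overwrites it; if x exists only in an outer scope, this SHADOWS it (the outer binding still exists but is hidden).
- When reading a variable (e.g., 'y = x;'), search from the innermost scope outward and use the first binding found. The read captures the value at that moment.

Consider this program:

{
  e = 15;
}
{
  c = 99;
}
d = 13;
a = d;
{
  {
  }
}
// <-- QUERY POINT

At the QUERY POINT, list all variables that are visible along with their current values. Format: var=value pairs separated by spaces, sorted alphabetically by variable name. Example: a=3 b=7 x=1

Step 1: enter scope (depth=1)
Step 2: declare e=15 at depth 1
Step 3: exit scope (depth=0)
Step 4: enter scope (depth=1)
Step 5: declare c=99 at depth 1
Step 6: exit scope (depth=0)
Step 7: declare d=13 at depth 0
Step 8: declare a=(read d)=13 at depth 0
Step 9: enter scope (depth=1)
Step 10: enter scope (depth=2)
Step 11: exit scope (depth=1)
Step 12: exit scope (depth=0)
Visible at query point: a=13 d=13

Answer: a=13 d=13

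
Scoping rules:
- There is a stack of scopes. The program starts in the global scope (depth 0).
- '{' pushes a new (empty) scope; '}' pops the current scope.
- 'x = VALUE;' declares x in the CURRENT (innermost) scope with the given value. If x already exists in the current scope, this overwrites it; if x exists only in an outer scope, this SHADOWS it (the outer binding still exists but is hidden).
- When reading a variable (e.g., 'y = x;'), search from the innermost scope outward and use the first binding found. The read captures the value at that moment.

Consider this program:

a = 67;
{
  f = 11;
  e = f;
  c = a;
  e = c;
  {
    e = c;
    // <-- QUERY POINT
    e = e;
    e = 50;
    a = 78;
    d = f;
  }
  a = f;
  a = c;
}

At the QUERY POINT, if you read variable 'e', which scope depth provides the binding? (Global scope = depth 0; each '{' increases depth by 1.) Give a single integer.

Step 1: declare a=67 at depth 0
Step 2: enter scope (depth=1)
Step 3: declare f=11 at depth 1
Step 4: declare e=(read f)=11 at depth 1
Step 5: declare c=(read a)=67 at depth 1
Step 6: declare e=(read c)=67 at depth 1
Step 7: enter scope (depth=2)
Step 8: declare e=(read c)=67 at depth 2
Visible at query point: a=67 c=67 e=67 f=11

Answer: 2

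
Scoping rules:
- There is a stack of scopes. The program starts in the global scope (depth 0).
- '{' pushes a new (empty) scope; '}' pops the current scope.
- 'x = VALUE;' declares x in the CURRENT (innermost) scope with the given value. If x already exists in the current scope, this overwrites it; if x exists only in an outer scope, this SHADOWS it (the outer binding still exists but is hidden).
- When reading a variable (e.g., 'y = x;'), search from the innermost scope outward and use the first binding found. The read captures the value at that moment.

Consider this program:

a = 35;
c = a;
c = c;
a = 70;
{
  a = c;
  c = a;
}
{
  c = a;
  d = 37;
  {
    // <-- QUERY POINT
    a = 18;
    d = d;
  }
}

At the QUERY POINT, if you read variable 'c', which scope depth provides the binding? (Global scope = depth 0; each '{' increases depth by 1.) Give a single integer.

Answer: 1

Derivation:
Step 1: declare a=35 at depth 0
Step 2: declare c=(read a)=35 at depth 0
Step 3: declare c=(read c)=35 at depth 0
Step 4: declare a=70 at depth 0
Step 5: enter scope (depth=1)
Step 6: declare a=(read c)=35 at depth 1
Step 7: declare c=(read a)=35 at depth 1
Step 8: exit scope (depth=0)
Step 9: enter scope (depth=1)
Step 10: declare c=(read a)=70 at depth 1
Step 11: declare d=37 at depth 1
Step 12: enter scope (depth=2)
Visible at query point: a=70 c=70 d=37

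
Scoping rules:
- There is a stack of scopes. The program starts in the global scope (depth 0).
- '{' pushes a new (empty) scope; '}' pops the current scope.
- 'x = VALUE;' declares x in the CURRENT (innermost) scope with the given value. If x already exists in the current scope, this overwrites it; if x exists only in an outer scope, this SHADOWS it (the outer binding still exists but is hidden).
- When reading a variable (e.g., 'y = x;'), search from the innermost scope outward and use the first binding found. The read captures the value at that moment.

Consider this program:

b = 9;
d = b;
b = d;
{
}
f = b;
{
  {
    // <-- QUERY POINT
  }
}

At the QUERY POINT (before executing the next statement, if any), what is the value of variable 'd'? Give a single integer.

Step 1: declare b=9 at depth 0
Step 2: declare d=(read b)=9 at depth 0
Step 3: declare b=(read d)=9 at depth 0
Step 4: enter scope (depth=1)
Step 5: exit scope (depth=0)
Step 6: declare f=(read b)=9 at depth 0
Step 7: enter scope (depth=1)
Step 8: enter scope (depth=2)
Visible at query point: b=9 d=9 f=9

Answer: 9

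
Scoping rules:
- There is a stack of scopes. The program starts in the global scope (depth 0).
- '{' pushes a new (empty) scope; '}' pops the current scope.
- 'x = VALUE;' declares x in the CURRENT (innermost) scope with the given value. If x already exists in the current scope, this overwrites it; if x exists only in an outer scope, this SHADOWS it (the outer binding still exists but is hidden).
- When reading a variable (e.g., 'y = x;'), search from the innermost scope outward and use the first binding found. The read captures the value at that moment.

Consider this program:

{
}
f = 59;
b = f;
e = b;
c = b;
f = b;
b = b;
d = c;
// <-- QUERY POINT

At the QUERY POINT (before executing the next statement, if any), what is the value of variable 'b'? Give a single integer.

Step 1: enter scope (depth=1)
Step 2: exit scope (depth=0)
Step 3: declare f=59 at depth 0
Step 4: declare b=(read f)=59 at depth 0
Step 5: declare e=(read b)=59 at depth 0
Step 6: declare c=(read b)=59 at depth 0
Step 7: declare f=(read b)=59 at depth 0
Step 8: declare b=(read b)=59 at depth 0
Step 9: declare d=(read c)=59 at depth 0
Visible at query point: b=59 c=59 d=59 e=59 f=59

Answer: 59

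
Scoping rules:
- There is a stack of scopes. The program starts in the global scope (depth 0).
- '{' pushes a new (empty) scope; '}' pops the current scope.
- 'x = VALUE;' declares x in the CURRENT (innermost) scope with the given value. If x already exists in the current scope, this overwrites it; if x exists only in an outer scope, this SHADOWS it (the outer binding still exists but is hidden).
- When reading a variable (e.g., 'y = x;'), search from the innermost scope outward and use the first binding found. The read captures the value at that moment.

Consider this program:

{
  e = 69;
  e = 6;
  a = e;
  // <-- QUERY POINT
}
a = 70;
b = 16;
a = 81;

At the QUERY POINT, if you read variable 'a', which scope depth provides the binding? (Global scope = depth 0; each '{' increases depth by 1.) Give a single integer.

Answer: 1

Derivation:
Step 1: enter scope (depth=1)
Step 2: declare e=69 at depth 1
Step 3: declare e=6 at depth 1
Step 4: declare a=(read e)=6 at depth 1
Visible at query point: a=6 e=6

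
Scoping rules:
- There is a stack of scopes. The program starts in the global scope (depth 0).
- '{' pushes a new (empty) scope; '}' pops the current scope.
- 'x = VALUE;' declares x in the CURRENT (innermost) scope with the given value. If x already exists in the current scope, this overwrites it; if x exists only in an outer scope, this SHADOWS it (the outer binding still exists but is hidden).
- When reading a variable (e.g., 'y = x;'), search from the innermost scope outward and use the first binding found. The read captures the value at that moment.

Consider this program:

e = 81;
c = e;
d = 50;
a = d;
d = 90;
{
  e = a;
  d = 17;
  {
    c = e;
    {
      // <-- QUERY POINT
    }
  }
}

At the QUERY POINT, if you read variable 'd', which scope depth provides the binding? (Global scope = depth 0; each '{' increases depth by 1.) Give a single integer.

Answer: 1

Derivation:
Step 1: declare e=81 at depth 0
Step 2: declare c=(read e)=81 at depth 0
Step 3: declare d=50 at depth 0
Step 4: declare a=(read d)=50 at depth 0
Step 5: declare d=90 at depth 0
Step 6: enter scope (depth=1)
Step 7: declare e=(read a)=50 at depth 1
Step 8: declare d=17 at depth 1
Step 9: enter scope (depth=2)
Step 10: declare c=(read e)=50 at depth 2
Step 11: enter scope (depth=3)
Visible at query point: a=50 c=50 d=17 e=50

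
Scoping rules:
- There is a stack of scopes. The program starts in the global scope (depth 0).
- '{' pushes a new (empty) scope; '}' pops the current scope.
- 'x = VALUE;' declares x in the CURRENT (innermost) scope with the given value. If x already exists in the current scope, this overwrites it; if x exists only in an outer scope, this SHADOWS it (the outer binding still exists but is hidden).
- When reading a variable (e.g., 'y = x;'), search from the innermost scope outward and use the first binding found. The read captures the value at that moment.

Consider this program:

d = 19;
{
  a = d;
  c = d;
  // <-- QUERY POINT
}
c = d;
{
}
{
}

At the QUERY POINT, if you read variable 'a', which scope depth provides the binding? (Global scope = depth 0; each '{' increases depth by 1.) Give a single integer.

Answer: 1

Derivation:
Step 1: declare d=19 at depth 0
Step 2: enter scope (depth=1)
Step 3: declare a=(read d)=19 at depth 1
Step 4: declare c=(read d)=19 at depth 1
Visible at query point: a=19 c=19 d=19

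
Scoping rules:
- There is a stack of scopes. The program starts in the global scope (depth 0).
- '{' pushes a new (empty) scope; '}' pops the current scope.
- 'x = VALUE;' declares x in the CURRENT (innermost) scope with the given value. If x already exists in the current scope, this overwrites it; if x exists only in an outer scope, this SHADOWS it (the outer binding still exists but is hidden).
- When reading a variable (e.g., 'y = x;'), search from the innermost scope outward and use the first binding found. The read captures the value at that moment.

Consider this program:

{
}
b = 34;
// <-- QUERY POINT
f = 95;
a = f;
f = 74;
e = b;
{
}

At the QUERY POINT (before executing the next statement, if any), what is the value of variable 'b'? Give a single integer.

Answer: 34

Derivation:
Step 1: enter scope (depth=1)
Step 2: exit scope (depth=0)
Step 3: declare b=34 at depth 0
Visible at query point: b=34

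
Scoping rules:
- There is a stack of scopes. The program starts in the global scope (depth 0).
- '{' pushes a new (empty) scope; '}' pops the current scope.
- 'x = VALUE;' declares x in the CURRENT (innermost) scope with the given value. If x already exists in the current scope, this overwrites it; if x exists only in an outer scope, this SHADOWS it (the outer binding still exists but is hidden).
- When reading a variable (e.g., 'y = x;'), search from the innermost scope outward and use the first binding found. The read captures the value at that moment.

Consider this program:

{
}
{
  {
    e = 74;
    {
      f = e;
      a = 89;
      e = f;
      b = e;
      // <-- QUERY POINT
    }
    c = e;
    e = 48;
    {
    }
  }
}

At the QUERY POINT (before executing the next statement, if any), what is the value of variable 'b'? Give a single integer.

Step 1: enter scope (depth=1)
Step 2: exit scope (depth=0)
Step 3: enter scope (depth=1)
Step 4: enter scope (depth=2)
Step 5: declare e=74 at depth 2
Step 6: enter scope (depth=3)
Step 7: declare f=(read e)=74 at depth 3
Step 8: declare a=89 at depth 3
Step 9: declare e=(read f)=74 at depth 3
Step 10: declare b=(read e)=74 at depth 3
Visible at query point: a=89 b=74 e=74 f=74

Answer: 74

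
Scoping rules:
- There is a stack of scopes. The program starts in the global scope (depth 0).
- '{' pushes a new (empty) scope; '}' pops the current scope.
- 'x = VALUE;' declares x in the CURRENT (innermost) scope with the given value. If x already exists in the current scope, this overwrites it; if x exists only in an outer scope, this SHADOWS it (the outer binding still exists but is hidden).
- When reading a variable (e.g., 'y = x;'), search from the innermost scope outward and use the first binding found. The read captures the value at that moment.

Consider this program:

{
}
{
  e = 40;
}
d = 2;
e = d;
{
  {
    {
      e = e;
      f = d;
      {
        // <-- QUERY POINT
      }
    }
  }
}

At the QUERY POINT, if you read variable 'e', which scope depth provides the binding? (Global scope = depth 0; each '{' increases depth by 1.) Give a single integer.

Answer: 3

Derivation:
Step 1: enter scope (depth=1)
Step 2: exit scope (depth=0)
Step 3: enter scope (depth=1)
Step 4: declare e=40 at depth 1
Step 5: exit scope (depth=0)
Step 6: declare d=2 at depth 0
Step 7: declare e=(read d)=2 at depth 0
Step 8: enter scope (depth=1)
Step 9: enter scope (depth=2)
Step 10: enter scope (depth=3)
Step 11: declare e=(read e)=2 at depth 3
Step 12: declare f=(read d)=2 at depth 3
Step 13: enter scope (depth=4)
Visible at query point: d=2 e=2 f=2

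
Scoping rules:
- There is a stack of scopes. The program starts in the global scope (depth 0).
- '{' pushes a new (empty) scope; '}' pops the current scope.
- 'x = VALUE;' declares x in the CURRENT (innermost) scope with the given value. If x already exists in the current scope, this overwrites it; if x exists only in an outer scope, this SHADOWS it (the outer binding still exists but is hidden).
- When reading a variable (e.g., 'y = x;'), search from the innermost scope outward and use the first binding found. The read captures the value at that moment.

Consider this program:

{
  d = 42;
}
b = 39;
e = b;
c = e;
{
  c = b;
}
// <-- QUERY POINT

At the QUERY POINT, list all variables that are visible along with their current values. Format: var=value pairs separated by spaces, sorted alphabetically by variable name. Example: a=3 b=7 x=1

Step 1: enter scope (depth=1)
Step 2: declare d=42 at depth 1
Step 3: exit scope (depth=0)
Step 4: declare b=39 at depth 0
Step 5: declare e=(read b)=39 at depth 0
Step 6: declare c=(read e)=39 at depth 0
Step 7: enter scope (depth=1)
Step 8: declare c=(read b)=39 at depth 1
Step 9: exit scope (depth=0)
Visible at query point: b=39 c=39 e=39

Answer: b=39 c=39 e=39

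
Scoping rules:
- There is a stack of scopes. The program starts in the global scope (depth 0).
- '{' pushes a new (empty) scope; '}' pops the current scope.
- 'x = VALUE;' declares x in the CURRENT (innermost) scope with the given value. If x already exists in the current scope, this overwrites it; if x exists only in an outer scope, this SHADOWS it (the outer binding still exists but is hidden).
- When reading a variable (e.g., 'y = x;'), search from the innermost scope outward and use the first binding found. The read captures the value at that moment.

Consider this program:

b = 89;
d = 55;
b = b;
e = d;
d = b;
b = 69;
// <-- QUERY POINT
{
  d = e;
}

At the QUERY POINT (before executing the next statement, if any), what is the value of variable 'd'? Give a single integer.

Step 1: declare b=89 at depth 0
Step 2: declare d=55 at depth 0
Step 3: declare b=(read b)=89 at depth 0
Step 4: declare e=(read d)=55 at depth 0
Step 5: declare d=(read b)=89 at depth 0
Step 6: declare b=69 at depth 0
Visible at query point: b=69 d=89 e=55

Answer: 89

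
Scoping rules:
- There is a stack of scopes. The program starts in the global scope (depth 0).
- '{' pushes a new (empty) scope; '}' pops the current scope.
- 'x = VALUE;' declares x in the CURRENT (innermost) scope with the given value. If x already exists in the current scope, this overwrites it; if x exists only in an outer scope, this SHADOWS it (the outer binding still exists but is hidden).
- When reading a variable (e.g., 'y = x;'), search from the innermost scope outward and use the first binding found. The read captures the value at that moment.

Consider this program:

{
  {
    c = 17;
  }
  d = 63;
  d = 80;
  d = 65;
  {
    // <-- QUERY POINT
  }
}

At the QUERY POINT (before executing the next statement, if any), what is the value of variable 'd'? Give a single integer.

Step 1: enter scope (depth=1)
Step 2: enter scope (depth=2)
Step 3: declare c=17 at depth 2
Step 4: exit scope (depth=1)
Step 5: declare d=63 at depth 1
Step 6: declare d=80 at depth 1
Step 7: declare d=65 at depth 1
Step 8: enter scope (depth=2)
Visible at query point: d=65

Answer: 65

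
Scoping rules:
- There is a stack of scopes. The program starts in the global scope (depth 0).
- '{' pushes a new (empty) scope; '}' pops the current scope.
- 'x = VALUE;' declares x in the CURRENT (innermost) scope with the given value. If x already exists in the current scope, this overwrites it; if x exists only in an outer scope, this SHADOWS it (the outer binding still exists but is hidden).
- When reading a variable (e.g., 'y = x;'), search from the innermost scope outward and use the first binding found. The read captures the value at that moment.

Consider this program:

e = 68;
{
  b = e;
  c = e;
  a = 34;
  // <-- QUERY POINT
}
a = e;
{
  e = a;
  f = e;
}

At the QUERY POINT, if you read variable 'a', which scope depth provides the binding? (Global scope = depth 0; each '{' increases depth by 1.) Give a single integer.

Answer: 1

Derivation:
Step 1: declare e=68 at depth 0
Step 2: enter scope (depth=1)
Step 3: declare b=(read e)=68 at depth 1
Step 4: declare c=(read e)=68 at depth 1
Step 5: declare a=34 at depth 1
Visible at query point: a=34 b=68 c=68 e=68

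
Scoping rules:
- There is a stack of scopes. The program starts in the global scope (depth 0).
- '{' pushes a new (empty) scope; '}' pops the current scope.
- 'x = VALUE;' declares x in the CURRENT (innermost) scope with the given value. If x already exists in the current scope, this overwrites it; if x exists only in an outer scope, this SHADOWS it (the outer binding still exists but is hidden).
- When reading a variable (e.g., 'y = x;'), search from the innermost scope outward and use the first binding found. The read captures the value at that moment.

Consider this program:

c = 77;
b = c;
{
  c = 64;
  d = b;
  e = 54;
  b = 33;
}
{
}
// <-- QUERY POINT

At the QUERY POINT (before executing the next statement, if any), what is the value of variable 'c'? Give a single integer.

Answer: 77

Derivation:
Step 1: declare c=77 at depth 0
Step 2: declare b=(read c)=77 at depth 0
Step 3: enter scope (depth=1)
Step 4: declare c=64 at depth 1
Step 5: declare d=(read b)=77 at depth 1
Step 6: declare e=54 at depth 1
Step 7: declare b=33 at depth 1
Step 8: exit scope (depth=0)
Step 9: enter scope (depth=1)
Step 10: exit scope (depth=0)
Visible at query point: b=77 c=77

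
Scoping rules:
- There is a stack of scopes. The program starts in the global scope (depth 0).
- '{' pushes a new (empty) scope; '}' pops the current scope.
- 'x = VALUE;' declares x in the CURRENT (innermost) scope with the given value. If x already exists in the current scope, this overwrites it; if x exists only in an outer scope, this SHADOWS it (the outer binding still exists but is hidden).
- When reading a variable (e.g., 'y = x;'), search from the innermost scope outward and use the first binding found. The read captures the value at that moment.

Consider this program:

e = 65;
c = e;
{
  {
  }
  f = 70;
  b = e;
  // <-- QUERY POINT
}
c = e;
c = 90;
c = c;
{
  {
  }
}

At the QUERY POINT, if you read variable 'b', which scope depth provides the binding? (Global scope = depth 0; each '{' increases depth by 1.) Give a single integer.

Step 1: declare e=65 at depth 0
Step 2: declare c=(read e)=65 at depth 0
Step 3: enter scope (depth=1)
Step 4: enter scope (depth=2)
Step 5: exit scope (depth=1)
Step 6: declare f=70 at depth 1
Step 7: declare b=(read e)=65 at depth 1
Visible at query point: b=65 c=65 e=65 f=70

Answer: 1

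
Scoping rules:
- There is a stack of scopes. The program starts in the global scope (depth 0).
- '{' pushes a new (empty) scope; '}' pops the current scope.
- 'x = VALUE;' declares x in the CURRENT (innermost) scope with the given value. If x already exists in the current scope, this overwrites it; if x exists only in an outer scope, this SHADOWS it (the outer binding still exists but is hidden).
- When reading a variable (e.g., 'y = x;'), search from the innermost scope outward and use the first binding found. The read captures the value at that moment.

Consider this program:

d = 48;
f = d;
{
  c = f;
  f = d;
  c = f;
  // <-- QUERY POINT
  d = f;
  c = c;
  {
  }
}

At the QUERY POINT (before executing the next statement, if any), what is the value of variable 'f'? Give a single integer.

Step 1: declare d=48 at depth 0
Step 2: declare f=(read d)=48 at depth 0
Step 3: enter scope (depth=1)
Step 4: declare c=(read f)=48 at depth 1
Step 5: declare f=(read d)=48 at depth 1
Step 6: declare c=(read f)=48 at depth 1
Visible at query point: c=48 d=48 f=48

Answer: 48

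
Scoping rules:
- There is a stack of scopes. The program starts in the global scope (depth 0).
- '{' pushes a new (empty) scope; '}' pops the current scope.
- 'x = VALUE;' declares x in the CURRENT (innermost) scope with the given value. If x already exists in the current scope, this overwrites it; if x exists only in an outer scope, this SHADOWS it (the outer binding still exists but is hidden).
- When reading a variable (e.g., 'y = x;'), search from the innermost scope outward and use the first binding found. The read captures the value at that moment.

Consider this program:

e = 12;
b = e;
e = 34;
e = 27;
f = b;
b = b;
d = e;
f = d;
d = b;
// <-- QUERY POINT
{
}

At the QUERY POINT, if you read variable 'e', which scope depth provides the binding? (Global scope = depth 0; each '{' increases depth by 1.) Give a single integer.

Step 1: declare e=12 at depth 0
Step 2: declare b=(read e)=12 at depth 0
Step 3: declare e=34 at depth 0
Step 4: declare e=27 at depth 0
Step 5: declare f=(read b)=12 at depth 0
Step 6: declare b=(read b)=12 at depth 0
Step 7: declare d=(read e)=27 at depth 0
Step 8: declare f=(read d)=27 at depth 0
Step 9: declare d=(read b)=12 at depth 0
Visible at query point: b=12 d=12 e=27 f=27

Answer: 0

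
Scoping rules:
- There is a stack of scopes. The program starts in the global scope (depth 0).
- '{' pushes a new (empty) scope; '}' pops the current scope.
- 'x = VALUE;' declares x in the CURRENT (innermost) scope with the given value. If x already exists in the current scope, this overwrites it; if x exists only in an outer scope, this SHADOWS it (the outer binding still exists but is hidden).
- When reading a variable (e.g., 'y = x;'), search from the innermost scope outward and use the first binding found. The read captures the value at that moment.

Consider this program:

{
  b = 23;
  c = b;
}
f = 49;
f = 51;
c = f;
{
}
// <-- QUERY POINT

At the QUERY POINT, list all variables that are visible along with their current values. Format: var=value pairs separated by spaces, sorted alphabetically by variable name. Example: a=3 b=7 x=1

Answer: c=51 f=51

Derivation:
Step 1: enter scope (depth=1)
Step 2: declare b=23 at depth 1
Step 3: declare c=(read b)=23 at depth 1
Step 4: exit scope (depth=0)
Step 5: declare f=49 at depth 0
Step 6: declare f=51 at depth 0
Step 7: declare c=(read f)=51 at depth 0
Step 8: enter scope (depth=1)
Step 9: exit scope (depth=0)
Visible at query point: c=51 f=51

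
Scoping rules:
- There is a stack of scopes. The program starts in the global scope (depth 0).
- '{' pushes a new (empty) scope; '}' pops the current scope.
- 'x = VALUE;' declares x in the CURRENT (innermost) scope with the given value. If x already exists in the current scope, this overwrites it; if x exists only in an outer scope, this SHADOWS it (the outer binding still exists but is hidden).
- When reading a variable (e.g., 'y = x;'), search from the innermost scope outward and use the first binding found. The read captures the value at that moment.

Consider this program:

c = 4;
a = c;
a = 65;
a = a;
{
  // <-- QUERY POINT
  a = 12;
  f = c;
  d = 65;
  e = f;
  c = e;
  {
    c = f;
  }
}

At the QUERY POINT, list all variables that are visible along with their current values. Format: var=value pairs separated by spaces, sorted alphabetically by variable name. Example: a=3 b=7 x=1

Answer: a=65 c=4

Derivation:
Step 1: declare c=4 at depth 0
Step 2: declare a=(read c)=4 at depth 0
Step 3: declare a=65 at depth 0
Step 4: declare a=(read a)=65 at depth 0
Step 5: enter scope (depth=1)
Visible at query point: a=65 c=4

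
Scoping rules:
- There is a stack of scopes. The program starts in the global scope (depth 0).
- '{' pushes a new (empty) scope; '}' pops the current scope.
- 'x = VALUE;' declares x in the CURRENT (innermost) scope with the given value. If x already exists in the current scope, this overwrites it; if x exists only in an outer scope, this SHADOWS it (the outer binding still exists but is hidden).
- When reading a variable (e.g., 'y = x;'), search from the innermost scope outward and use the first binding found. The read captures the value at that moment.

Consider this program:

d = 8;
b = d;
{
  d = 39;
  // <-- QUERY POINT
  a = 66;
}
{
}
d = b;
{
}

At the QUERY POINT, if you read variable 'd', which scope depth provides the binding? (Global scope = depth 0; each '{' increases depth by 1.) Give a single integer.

Step 1: declare d=8 at depth 0
Step 2: declare b=(read d)=8 at depth 0
Step 3: enter scope (depth=1)
Step 4: declare d=39 at depth 1
Visible at query point: b=8 d=39

Answer: 1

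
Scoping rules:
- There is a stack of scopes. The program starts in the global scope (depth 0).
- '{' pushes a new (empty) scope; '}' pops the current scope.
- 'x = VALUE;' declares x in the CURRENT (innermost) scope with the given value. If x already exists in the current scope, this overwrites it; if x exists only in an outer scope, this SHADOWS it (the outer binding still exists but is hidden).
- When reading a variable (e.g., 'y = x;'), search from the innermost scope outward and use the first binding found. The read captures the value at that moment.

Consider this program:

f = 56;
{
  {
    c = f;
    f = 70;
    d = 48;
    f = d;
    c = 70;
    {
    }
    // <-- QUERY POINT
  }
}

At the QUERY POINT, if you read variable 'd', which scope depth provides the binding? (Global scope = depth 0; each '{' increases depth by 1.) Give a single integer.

Step 1: declare f=56 at depth 0
Step 2: enter scope (depth=1)
Step 3: enter scope (depth=2)
Step 4: declare c=(read f)=56 at depth 2
Step 5: declare f=70 at depth 2
Step 6: declare d=48 at depth 2
Step 7: declare f=(read d)=48 at depth 2
Step 8: declare c=70 at depth 2
Step 9: enter scope (depth=3)
Step 10: exit scope (depth=2)
Visible at query point: c=70 d=48 f=48

Answer: 2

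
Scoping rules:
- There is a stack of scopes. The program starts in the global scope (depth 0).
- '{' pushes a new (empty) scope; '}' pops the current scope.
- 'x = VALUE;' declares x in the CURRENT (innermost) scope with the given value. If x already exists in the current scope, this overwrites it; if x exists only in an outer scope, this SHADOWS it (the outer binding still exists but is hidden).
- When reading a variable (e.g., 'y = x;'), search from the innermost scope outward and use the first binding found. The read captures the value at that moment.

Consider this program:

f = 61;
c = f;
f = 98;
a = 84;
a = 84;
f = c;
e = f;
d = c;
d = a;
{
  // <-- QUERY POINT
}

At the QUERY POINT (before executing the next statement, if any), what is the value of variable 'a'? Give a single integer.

Answer: 84

Derivation:
Step 1: declare f=61 at depth 0
Step 2: declare c=(read f)=61 at depth 0
Step 3: declare f=98 at depth 0
Step 4: declare a=84 at depth 0
Step 5: declare a=84 at depth 0
Step 6: declare f=(read c)=61 at depth 0
Step 7: declare e=(read f)=61 at depth 0
Step 8: declare d=(read c)=61 at depth 0
Step 9: declare d=(read a)=84 at depth 0
Step 10: enter scope (depth=1)
Visible at query point: a=84 c=61 d=84 e=61 f=61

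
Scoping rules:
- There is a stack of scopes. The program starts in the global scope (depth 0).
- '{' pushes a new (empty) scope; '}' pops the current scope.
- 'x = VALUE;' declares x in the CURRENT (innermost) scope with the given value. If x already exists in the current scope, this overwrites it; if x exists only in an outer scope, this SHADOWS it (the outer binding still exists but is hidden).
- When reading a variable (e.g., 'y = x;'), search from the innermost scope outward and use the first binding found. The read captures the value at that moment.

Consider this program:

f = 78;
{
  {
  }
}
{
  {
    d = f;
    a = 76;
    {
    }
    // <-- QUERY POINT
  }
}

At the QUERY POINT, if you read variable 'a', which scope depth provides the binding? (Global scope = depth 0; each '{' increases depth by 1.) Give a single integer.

Answer: 2

Derivation:
Step 1: declare f=78 at depth 0
Step 2: enter scope (depth=1)
Step 3: enter scope (depth=2)
Step 4: exit scope (depth=1)
Step 5: exit scope (depth=0)
Step 6: enter scope (depth=1)
Step 7: enter scope (depth=2)
Step 8: declare d=(read f)=78 at depth 2
Step 9: declare a=76 at depth 2
Step 10: enter scope (depth=3)
Step 11: exit scope (depth=2)
Visible at query point: a=76 d=78 f=78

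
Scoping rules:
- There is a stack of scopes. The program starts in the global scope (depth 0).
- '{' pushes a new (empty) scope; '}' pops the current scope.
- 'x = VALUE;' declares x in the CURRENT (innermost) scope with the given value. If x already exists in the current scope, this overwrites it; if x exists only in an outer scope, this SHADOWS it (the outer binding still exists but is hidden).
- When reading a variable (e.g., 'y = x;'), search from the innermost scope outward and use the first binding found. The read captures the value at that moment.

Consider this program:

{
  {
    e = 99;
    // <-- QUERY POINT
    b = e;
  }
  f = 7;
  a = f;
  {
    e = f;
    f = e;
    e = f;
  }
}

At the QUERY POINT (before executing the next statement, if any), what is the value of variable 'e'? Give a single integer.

Answer: 99

Derivation:
Step 1: enter scope (depth=1)
Step 2: enter scope (depth=2)
Step 3: declare e=99 at depth 2
Visible at query point: e=99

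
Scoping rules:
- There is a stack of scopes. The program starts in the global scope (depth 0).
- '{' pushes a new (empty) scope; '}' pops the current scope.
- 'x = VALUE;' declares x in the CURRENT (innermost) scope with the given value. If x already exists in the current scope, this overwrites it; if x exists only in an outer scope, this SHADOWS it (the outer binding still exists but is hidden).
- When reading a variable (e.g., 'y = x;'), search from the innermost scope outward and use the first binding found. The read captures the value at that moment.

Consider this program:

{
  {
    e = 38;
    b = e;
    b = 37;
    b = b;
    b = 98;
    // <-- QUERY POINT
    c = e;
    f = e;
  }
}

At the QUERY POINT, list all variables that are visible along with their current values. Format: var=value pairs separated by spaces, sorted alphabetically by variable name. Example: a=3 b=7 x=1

Answer: b=98 e=38

Derivation:
Step 1: enter scope (depth=1)
Step 2: enter scope (depth=2)
Step 3: declare e=38 at depth 2
Step 4: declare b=(read e)=38 at depth 2
Step 5: declare b=37 at depth 2
Step 6: declare b=(read b)=37 at depth 2
Step 7: declare b=98 at depth 2
Visible at query point: b=98 e=38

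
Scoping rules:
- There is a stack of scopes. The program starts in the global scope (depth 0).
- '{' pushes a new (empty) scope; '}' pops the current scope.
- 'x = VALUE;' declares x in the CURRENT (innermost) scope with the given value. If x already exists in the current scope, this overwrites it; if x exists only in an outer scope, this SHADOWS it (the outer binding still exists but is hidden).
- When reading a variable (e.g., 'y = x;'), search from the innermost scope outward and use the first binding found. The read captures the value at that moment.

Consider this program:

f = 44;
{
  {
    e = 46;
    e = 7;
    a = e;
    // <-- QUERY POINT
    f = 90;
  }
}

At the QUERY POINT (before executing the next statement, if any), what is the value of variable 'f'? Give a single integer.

Answer: 44

Derivation:
Step 1: declare f=44 at depth 0
Step 2: enter scope (depth=1)
Step 3: enter scope (depth=2)
Step 4: declare e=46 at depth 2
Step 5: declare e=7 at depth 2
Step 6: declare a=(read e)=7 at depth 2
Visible at query point: a=7 e=7 f=44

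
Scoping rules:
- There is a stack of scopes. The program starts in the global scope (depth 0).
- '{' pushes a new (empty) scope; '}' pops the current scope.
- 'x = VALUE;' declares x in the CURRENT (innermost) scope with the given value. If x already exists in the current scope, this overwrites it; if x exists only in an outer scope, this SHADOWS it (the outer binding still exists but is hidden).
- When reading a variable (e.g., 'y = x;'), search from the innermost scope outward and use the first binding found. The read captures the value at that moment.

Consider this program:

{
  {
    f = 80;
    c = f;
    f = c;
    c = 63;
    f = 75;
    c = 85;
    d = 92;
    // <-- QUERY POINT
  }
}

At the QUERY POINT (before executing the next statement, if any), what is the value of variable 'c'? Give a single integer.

Answer: 85

Derivation:
Step 1: enter scope (depth=1)
Step 2: enter scope (depth=2)
Step 3: declare f=80 at depth 2
Step 4: declare c=(read f)=80 at depth 2
Step 5: declare f=(read c)=80 at depth 2
Step 6: declare c=63 at depth 2
Step 7: declare f=75 at depth 2
Step 8: declare c=85 at depth 2
Step 9: declare d=92 at depth 2
Visible at query point: c=85 d=92 f=75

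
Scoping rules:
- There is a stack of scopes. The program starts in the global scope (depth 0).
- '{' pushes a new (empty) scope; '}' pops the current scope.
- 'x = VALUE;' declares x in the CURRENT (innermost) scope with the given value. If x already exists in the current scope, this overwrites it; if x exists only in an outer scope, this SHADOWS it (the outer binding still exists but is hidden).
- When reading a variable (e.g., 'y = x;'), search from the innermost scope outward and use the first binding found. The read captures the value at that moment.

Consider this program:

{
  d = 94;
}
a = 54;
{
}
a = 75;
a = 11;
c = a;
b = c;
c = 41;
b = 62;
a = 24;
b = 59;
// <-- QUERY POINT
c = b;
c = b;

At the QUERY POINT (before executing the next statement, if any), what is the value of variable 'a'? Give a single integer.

Answer: 24

Derivation:
Step 1: enter scope (depth=1)
Step 2: declare d=94 at depth 1
Step 3: exit scope (depth=0)
Step 4: declare a=54 at depth 0
Step 5: enter scope (depth=1)
Step 6: exit scope (depth=0)
Step 7: declare a=75 at depth 0
Step 8: declare a=11 at depth 0
Step 9: declare c=(read a)=11 at depth 0
Step 10: declare b=(read c)=11 at depth 0
Step 11: declare c=41 at depth 0
Step 12: declare b=62 at depth 0
Step 13: declare a=24 at depth 0
Step 14: declare b=59 at depth 0
Visible at query point: a=24 b=59 c=41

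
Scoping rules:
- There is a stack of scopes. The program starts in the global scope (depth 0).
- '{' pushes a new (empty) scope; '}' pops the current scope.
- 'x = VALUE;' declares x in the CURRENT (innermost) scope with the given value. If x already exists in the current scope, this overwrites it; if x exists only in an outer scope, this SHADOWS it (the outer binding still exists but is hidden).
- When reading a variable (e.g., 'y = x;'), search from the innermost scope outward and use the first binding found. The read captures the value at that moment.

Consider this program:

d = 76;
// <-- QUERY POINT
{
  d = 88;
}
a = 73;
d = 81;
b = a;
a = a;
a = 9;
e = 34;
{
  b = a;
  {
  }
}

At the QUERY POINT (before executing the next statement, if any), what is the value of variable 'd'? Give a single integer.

Step 1: declare d=76 at depth 0
Visible at query point: d=76

Answer: 76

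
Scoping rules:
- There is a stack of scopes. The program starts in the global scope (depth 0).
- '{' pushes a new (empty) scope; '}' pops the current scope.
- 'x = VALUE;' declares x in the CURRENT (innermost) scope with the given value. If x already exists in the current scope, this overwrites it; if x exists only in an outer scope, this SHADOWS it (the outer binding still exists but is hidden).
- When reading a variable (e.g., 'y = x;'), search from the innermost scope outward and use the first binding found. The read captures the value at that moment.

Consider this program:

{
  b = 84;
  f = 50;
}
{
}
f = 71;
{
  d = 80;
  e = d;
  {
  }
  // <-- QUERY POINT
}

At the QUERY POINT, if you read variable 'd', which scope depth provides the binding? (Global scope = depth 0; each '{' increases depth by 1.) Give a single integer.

Step 1: enter scope (depth=1)
Step 2: declare b=84 at depth 1
Step 3: declare f=50 at depth 1
Step 4: exit scope (depth=0)
Step 5: enter scope (depth=1)
Step 6: exit scope (depth=0)
Step 7: declare f=71 at depth 0
Step 8: enter scope (depth=1)
Step 9: declare d=80 at depth 1
Step 10: declare e=(read d)=80 at depth 1
Step 11: enter scope (depth=2)
Step 12: exit scope (depth=1)
Visible at query point: d=80 e=80 f=71

Answer: 1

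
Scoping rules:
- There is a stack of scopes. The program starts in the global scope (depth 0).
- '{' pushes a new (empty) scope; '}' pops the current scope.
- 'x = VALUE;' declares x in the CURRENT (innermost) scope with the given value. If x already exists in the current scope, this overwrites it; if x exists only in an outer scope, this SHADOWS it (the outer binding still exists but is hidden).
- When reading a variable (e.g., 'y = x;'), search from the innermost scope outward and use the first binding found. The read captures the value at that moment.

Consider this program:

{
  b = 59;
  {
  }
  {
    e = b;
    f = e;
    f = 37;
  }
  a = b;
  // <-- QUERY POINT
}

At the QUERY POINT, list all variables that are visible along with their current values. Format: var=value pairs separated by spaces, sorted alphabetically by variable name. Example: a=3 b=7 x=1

Answer: a=59 b=59

Derivation:
Step 1: enter scope (depth=1)
Step 2: declare b=59 at depth 1
Step 3: enter scope (depth=2)
Step 4: exit scope (depth=1)
Step 5: enter scope (depth=2)
Step 6: declare e=(read b)=59 at depth 2
Step 7: declare f=(read e)=59 at depth 2
Step 8: declare f=37 at depth 2
Step 9: exit scope (depth=1)
Step 10: declare a=(read b)=59 at depth 1
Visible at query point: a=59 b=59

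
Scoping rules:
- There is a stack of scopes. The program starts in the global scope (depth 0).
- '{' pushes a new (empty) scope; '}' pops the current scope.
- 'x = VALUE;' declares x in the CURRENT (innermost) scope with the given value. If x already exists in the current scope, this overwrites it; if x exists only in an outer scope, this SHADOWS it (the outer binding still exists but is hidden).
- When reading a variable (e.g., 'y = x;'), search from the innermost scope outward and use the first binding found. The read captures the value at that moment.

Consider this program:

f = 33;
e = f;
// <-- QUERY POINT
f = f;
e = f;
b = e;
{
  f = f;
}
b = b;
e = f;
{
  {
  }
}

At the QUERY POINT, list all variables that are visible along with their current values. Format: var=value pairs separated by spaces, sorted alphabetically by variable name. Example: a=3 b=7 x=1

Answer: e=33 f=33

Derivation:
Step 1: declare f=33 at depth 0
Step 2: declare e=(read f)=33 at depth 0
Visible at query point: e=33 f=33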